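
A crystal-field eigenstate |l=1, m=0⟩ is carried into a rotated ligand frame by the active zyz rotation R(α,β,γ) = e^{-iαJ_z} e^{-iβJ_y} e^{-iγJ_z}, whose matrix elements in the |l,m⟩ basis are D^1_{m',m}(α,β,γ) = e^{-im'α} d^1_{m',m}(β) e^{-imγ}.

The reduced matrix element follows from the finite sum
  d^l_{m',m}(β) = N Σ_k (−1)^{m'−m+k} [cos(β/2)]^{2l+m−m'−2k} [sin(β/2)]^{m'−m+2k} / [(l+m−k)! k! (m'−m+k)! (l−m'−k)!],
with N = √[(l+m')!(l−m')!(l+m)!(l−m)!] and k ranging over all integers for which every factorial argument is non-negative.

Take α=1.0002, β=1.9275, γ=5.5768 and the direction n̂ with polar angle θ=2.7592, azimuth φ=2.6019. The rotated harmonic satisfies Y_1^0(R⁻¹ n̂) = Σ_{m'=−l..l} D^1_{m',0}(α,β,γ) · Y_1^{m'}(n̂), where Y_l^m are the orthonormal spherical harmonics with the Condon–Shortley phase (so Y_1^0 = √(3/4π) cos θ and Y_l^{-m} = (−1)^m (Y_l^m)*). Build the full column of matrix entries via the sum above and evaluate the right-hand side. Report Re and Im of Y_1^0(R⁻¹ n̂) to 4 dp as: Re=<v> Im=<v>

Need the full column D^1_{m',0} for m'=−1..1 at α=1.0002, β=1.9275, γ=5.5768.
cos(β/2)=0.570444, sin(β/2)=0.821337
d^1_{-1,0}: single k=1 term ⇒ +0.662596;  D = +0.357891+0.557627i
d^1_{0,0}: k∈[0..1] ⇒ +0.325406 -0.674594 = -0.349187;  D = -0.349187+0.000000i
d^1_{1,0}: single k=0 term ⇒ -0.662596;  D = -0.357891+0.557627i
Y_1^{m'}(θ=2.7592,φ=2.6019) and Σ D·Y over m':
  (+0.3579+0.5576i)·(-0.1106-0.0662i)  (-0.3492+0.0000i)·(-0.4533+0.0000i)  (-0.3579+0.5576i)·(+0.1106-0.0662i)
Y_1^0(R⁻¹ n̂) = +0.153012+0.000000i

Re=0.1530 Im=0.0000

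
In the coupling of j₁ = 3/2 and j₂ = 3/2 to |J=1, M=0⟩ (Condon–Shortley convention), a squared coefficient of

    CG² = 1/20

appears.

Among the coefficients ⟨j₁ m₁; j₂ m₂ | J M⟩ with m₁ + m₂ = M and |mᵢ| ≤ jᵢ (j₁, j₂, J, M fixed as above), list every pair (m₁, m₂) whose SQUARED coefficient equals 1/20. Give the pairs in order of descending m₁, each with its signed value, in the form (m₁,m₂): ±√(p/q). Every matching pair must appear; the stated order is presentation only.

(1/2,-1/2): −√(1/20); (-1/2,1/2): −√(1/20)

Admissible pairs with m₁+m₂ = M = 0: (-3/2,3/2), (-1/2,1/2), (1/2,-1/2), (3/2,-3/2)
  (m₁,m₂)=(3/2,-3/2): CG² = 9/20, CG = +√(9/20)
  (m₁,m₂)=(1/2,-1/2): CG² = 1/20, CG = −√(1/20)   ← matches the target
  (m₁,m₂)=(-1/2,1/2): CG² = 1/20, CG = −√(1/20)   ← matches the target
  (m₁,m₂)=(-3/2,3/2): CG² = 9/20, CG = +√(9/20)
Pairs with CG² = 1/20: (1/2,-1/2): −√(1/20); (-1/2,1/2): −√(1/20)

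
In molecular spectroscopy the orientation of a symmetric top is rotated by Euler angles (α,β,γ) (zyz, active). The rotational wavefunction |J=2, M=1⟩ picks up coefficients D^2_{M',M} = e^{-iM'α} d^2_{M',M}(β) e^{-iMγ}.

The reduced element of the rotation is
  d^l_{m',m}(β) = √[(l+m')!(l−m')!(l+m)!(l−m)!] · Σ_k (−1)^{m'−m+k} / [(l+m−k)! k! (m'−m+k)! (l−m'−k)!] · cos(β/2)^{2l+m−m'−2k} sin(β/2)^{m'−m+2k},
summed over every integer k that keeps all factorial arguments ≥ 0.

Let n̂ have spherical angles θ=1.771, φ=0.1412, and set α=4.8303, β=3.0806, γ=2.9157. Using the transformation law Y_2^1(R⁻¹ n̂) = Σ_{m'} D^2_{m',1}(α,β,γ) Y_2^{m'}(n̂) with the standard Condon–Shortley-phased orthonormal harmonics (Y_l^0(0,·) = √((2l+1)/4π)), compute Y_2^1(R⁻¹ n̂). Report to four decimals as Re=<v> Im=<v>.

Re=-0.0282 Im=0.1466

Need the full column D^2_{m',1} for m'=−2..2 at α=4.8303, β=3.0806, γ=2.9157.
cos(β/2)=0.030492, sin(β/2)=0.999535
d^2_{-2,1}: single k=3 term ⇒ +0.060898;  D = +0.054522+0.027129i
d^2_{-1,1}: k∈[2..3] ⇒ +0.002787 -0.998141 = -0.995355;  D = +0.335505-0.937106i
d^2_{0,1}: k∈[1..2] ⇒ +0.000069 -0.074585 = -0.074515;  D = +0.072622+0.016690i
d^2_{1,1}: k∈[0..1] ⇒ +0.000001 -0.002787 = -0.002786;  D = -0.000300+0.002770i
d^2_{2,1}: single k=0 term ⇒ -0.000057;  D = -0.000057+0.000001i
Y_2^{m'}(θ=1.771,φ=0.1412) and Σ D·Y over m':
  (+0.0545+0.0271i)·(+0.3563-0.1034i)  (+0.3355-0.9371i)·(-0.1491+0.0212i)  (+0.0726+0.0167i)·(-0.2780+0.0000i)  (-0.0003+0.0028i)·(+0.1491+0.0212i)  (-0.0001+0.0000i)·(+0.3563+0.1034i)
Y_2^1(R⁻¹ n̂) = -0.028236+0.146594i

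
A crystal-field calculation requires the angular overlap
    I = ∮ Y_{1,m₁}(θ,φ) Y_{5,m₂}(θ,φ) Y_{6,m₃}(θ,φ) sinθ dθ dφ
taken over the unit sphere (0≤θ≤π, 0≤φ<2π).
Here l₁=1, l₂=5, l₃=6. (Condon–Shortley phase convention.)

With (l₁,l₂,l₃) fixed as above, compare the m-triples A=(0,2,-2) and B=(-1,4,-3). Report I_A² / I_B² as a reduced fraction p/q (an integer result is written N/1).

32/3

l's match ⇒ only the (l;m) 3-j factors differ between A and B.
A: triangle coeff Δ(1,5,6) = 1/858; Σ_t [0,0]: t=0:+1/30240 = 1/30240; (3j)²=16/429 [(1 5 6; 0 2 -2)], sign=+1
B: triangle coeff Δ(1,5,6) = 1/858; Σ_t [0,0]: t=0:+1/725760 = 1/725760; (3j)²=1/286 [(1 5 6; -1 4 -3)], sign=-1
I_A²/I_B² = (16/429)/(1/286) = 32/3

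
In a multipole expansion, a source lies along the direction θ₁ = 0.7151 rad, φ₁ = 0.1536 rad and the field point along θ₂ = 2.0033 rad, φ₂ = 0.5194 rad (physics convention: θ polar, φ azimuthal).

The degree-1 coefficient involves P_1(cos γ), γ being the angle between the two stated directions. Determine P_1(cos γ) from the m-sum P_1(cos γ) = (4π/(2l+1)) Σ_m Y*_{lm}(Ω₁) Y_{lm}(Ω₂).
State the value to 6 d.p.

Addition theorem: P_1(cos γ) = (4π/3) Σ_m Y*_{lm}(Ω₁) Y_{lm}(Ω₂), m = −1…1:
  [-1]  conj(Y_{1,-1})(Ω₁) = (0.223871, 0.034660) ; Y_{1,-1}(Ω₂) = (0.272312, -0.155698) ; Δ = (0.066359, -0.025418)
  [+0]  conj(Y_{1,0})(Ω₁) = (0.368908, -0.000000) ; Y_{1,0}(Ω₂) = (-0.204795, 0.000000) ; Δ = (-0.075551, 0.000000)
  [+1]  conj(Y_{1,1})(Ω₁) = (-0.223871, 0.034660) ; Y_{1,1}(Ω₂) = (-0.272312, -0.155698) ; Δ = (0.066359, 0.025418)
Total Σ_m = (0.057167, 0.000000). Multiply by 4.188790: (0.239463, 0.000000). P_1(cos γ) = 0.239463

0.239463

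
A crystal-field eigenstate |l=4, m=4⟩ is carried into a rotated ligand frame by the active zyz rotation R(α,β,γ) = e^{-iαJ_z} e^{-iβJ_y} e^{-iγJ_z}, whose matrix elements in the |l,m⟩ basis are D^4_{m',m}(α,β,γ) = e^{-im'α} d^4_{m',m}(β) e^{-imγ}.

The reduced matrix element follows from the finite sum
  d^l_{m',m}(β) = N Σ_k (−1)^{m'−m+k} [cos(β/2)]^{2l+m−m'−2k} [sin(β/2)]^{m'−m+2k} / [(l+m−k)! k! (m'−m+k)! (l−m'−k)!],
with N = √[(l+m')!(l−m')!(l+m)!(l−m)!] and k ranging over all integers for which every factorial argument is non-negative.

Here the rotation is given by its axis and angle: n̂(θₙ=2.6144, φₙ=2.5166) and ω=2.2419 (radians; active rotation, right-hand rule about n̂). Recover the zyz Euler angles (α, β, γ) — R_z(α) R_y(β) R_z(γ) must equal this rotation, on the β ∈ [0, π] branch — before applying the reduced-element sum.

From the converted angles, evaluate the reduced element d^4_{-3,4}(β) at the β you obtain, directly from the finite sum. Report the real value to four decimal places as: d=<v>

Axis–angle → zyz. n̂ = (sinθₙcosφₙ, sinθₙsinφₙ, cosθₙ) = (-0.408005, +0.294365, -0.864223), ω = 2.2419.
R = I cosω + sinω [n̂]ₓ + (1−cosω) n̂n̂ᵀ gives
  R = [-0.351864, +0.482016, +0.802404; -0.871592, -0.481316, -0.093070; +0.341349, -0.732117, +0.589479]
β = atan2(√(R₁₃²+R₂₃²), R₃₃) = 0.940383; α = atan2(R₂₃, R₁₃) mod 2π = 6.167712; γ = atan2(R₃₂, −R₃₁) mod 2π = 4.276105
d^4_{-3,4}(β=0.9404) via the finite sum:
With c≡cos(β/2)=0.891482 and s≡sin(β/2)=0.453057, N=[1·5040·40320·1]^{1/2}=14255.272709
Admissible k: 7..7 (factorial args all ≥0)
  k=7: (−1)^0·14255.2727/(5040)·0.8915^1·0.4531^7 = +0.009879
d^4_{-3,4}(0.9404) = +0.009879

d=0.0099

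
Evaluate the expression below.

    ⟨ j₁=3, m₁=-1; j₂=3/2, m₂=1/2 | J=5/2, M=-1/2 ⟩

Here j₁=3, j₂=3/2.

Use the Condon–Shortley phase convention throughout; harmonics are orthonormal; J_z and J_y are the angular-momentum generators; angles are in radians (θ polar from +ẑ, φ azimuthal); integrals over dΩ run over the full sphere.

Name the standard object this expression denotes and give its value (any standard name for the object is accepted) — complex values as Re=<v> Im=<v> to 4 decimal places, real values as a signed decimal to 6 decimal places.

This is a Clebsch–Gordan (vector-coupling) coefficient.
√[6·2!4!1!/8! · 2!4!2!1!2!3!] = √(288/35)
  +(−1)^1/∏(1,1,3,1,1,0)! = -1/6  (running -1/6)
  +(−1)^2/∏(2,0,2,0,2,1)! = 1/8  (running -1/24)
⟨..|..⟩ = √(288/35)·(-1/24) = -0.119523

Clebsch–Gordan coefficient, −√(1/70) ≈ -0.119523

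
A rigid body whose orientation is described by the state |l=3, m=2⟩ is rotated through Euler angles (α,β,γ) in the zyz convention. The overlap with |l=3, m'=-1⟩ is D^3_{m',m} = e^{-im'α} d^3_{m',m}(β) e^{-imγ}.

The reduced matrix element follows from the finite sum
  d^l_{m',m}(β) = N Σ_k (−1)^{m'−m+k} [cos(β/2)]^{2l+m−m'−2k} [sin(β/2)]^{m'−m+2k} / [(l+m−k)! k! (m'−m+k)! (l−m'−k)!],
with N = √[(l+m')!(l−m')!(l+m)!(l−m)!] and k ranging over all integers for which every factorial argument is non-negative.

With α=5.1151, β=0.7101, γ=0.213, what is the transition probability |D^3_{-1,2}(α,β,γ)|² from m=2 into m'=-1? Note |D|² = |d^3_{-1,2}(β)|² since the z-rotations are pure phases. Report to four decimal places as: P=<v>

P=0.0416

First d^3_{-1,2}(β=0.7101), then the phase factors e^{-i(-1)α} and e^{-i(2)γ}:
c=cos(0.710100/2)=0.937629, s=sin(0.710100/2)=0.347637; N=√[2·24·120·1]=75.894664
The bounds max(0,m−m')=3 and min(l+m,l−m')=4 give 2 terms
  k=3: (−1)^0·75.8947/(12)·0.9376^3·0.3476^3 = +0.219029
  k=4: (−1)^1·75.8947/(24)·0.9376^1·0.3476^5 = -0.015054
d^3_{-1,2}(0.7101) = +0.219029 -0.015054 = +0.203975
|D^3_{-1,2}|² = |d^3_{-1,2}(β)|² = (+0.203975)² = 0.041606 (the z-rotation phases have unit modulus)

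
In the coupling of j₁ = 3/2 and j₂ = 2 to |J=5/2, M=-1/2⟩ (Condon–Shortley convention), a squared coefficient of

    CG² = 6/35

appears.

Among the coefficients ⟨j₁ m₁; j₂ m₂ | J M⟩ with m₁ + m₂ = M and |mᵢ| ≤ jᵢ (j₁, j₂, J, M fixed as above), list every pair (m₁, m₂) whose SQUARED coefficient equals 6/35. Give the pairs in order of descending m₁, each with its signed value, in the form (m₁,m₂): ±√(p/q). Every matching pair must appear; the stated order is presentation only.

(3/2,-2): +√(6/35)

Admissible pairs with m₁+m₂ = M = -1/2: (-3/2,1), (-1/2,0), (1/2,-1), (3/2,-2)
  (m₁,m₂)=(3/2,-2): CG² = 6/35, CG = +√(6/35)   ← matches the target
  (m₁,m₂)=(1/2,-1): CG² = 5/14, CG = +√(5/14)
  (m₁,m₂)=(-1/2,0): CG² = 3/35, CG = −√(3/35)
  (m₁,m₂)=(-3/2,1): CG² = 27/70, CG = −√(27/70)
Pairs with CG² = 6/35: (3/2,-2): +√(6/35)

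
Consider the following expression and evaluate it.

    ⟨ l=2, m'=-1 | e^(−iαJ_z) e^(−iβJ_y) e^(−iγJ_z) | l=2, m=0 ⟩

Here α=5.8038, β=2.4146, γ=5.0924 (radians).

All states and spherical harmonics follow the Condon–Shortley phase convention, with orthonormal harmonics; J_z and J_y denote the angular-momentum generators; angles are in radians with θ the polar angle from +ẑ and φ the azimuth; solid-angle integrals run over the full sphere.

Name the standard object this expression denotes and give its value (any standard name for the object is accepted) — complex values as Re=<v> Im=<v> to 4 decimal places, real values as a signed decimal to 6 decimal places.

This is a Wigner D-matrix element — the rotation-matrix element ⟨l m'| R(α,β,γ) |l m⟩ in the angular-momentum basis.
Split into d^2_{-1,0}(β=2.4146) × two z-phases.
Half-angle: c=0.355544, s=0.934659. N=√(1·6·2·2)=4.898979
k∈{1,2} keeps every argument non-negative
  k=1: (−1)^0·4.8990/(2)·0.3555^3·0.9347^1 = +0.102899
  k=2: (−1)^1·4.8990/(2)·0.3555^1·0.9347^3 = -0.711098
d^2_{-1,0}(2.4146) = +0.102899 -0.711098 = -0.608199
D = (+0.887279-0.461234i)·(-0.608199)·(+1.000000+0.000000i) = -0.539642+0.280522i

Wigner D-matrix element, Re=-0.5396 Im=0.2805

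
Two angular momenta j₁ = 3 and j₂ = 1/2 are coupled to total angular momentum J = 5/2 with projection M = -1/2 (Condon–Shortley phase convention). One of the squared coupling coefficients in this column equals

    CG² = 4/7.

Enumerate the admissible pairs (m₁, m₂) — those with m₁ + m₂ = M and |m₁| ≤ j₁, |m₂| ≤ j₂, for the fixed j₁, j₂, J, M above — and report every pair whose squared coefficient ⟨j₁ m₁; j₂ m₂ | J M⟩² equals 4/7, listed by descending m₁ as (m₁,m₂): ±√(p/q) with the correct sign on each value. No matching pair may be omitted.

(-1,1/2): −√(4/7)

Admissible pairs with m₁+m₂ = M = -1/2: (-1,1/2), (0,-1/2)
  (m₁,m₂)=(0,-1/2): CG² = 3/7, CG = +√(3/7)
  (m₁,m₂)=(-1,1/2): CG² = 4/7, CG = −√(4/7)   ← matches the target
Pairs with CG² = 4/7: (-1,1/2): −√(4/7)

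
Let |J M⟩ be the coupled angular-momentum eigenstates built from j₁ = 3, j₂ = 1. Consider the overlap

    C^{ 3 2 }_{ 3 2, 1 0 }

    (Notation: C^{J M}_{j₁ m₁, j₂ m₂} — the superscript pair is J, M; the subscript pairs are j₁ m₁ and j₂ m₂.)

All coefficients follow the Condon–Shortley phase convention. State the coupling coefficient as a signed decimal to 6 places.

j₁+j₂−J=1  J+j₁−j₂=5  J−j₁+j₂=1  j₁+j₂+J+1=8
(j₁±m₁, j₂±m₂, J±M) = (5,1,1,1,5,1)
P² = 300
sum k=0..1:
  [0] +1/24 = 1/24
  [1] −1/120 = -1/120
S = 1/30
C² = P²·S² = 1/3 ; C = +0.577350

+0.577350  (= +√(1/3))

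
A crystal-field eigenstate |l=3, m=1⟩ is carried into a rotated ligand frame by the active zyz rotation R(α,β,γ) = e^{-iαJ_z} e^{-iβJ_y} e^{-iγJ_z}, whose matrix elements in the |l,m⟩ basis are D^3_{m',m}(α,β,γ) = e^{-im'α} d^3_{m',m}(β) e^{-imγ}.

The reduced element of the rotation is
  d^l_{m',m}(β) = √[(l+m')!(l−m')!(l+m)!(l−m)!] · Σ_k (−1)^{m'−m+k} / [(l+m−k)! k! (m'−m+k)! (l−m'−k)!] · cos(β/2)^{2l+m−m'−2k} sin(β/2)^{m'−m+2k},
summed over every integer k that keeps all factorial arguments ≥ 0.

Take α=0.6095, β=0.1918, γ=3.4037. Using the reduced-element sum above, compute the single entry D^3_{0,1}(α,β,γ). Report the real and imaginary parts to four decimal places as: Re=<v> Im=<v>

First d^3_{0,1}(β=0.1918), then the phase factors e^{-i(0)α} and e^{-i(1)γ}:
Half-angle: c=0.995405, s=0.095753. N=√(6·6·24·2)=41.569219
Admissible k: 1..3 (factorial args all ≥0)
  k=1: (−1)^0·41.5692/(12)·0.9954^5·0.0958^1 = +0.324148
  k=2: (−1)^1·41.5692/(4)·0.9954^3·0.0958^3 = -0.008998
  k=3: (−1)^2·41.5692/(12)·0.9954^1·0.0958^5 = +0.000028
d^3_{0,1}(0.1918) = +0.324148 -0.008998 +0.000028 = +0.315177
D = (+1.000000+0.000000i)·(+0.315177)·(-0.965846+0.259116i) = -0.304412+0.081668i

Re=-0.3044 Im=0.0817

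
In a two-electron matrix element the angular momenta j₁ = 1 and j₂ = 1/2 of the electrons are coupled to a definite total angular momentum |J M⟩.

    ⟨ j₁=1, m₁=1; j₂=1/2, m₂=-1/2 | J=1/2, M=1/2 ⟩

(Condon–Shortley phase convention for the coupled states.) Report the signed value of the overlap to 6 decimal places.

√[2·1!1!0!/3! · 2!0!0!1!1!0!] = √(2/3)
  +(−1)^0/∏(0,1,0,0,1,0)! = 1  (running 1)
⟨..|..⟩ = √(2/3)·(1) = +0.816497

+0.816497  (= +√(2/3))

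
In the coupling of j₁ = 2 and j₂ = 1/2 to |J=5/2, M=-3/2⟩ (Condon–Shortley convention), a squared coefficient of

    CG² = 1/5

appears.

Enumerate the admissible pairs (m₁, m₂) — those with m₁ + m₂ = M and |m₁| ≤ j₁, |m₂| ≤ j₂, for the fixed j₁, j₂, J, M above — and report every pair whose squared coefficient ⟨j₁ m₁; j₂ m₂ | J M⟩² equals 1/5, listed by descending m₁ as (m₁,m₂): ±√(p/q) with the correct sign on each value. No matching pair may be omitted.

(-2,1/2): +√(1/5)

Admissible pairs with m₁+m₂ = M = -3/2: (-2,1/2), (-1,-1/2)
  (m₁,m₂)=(-1,-1/2): CG² = 4/5, CG = +√(4/5)
  (m₁,m₂)=(-2,1/2): CG² = 1/5, CG = +√(1/5)   ← matches the target
Pairs with CG² = 1/5: (-2,1/2): +√(1/5)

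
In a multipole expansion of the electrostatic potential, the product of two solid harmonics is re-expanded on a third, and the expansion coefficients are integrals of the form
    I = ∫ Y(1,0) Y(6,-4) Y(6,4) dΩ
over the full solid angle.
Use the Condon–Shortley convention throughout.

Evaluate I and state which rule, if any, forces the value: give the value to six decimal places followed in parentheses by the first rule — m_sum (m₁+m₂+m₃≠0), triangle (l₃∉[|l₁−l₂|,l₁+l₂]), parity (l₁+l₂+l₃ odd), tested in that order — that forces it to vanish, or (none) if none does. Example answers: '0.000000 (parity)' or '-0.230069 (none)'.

0.000000 (parity)

l₁+l₂+l₃=13 is odd: 3j(l;000)=0 ⇒ I=0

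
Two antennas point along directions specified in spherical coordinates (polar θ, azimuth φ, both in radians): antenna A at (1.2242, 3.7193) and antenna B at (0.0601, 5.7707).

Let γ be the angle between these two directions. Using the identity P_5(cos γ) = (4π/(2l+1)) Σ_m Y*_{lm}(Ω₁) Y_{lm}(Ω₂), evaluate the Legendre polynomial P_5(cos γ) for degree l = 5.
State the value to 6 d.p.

Summing Y*_{l m}(θ₁,φ₁)·Y_{l m}(θ₂,φ₂) over m ∈ [−5, 5]; prefactor 4π/(2·5+1) = 1.142397:
  [-5]  conj(Y_{5,-5})(Ω₁) = 0.33072 - 0.08552j ; Y_{5,-5}(Ω₂) = -0.00000 + 0.00000j ; Δ = -0.00000 + 0.00000j
  [-4]  conj(Y_{5,-4})(Ω₁) = -0.26308 + 0.28811j ; Y_{5,-4}(Ω₂) = -0.00001 + 0.00002j ; Δ = -0.00000 - 0.00001j
  [-3]  conj(Y_{5,-3})(Ω₁) = 0.00179 - 0.01095j ; Y_{5,-3}(Ω₂) = 0.00002 + 0.00060j ; Δ = 0.00001 + 0.00000j
  [-2]  conj(Y_{5,-2})(Ω₁) = -0.13437 - 0.30466j ; Y_{5,-2}(Ω₂) = 0.00630 + 0.01038j ; Δ = 0.00231 - 0.00331j
  [-1]  conj(Y_{5,-1})(Ω₁) = 0.08476 + 0.05526j ; Y_{5,-1}(Ω₂) = 0.13244 + 0.07451j ; Δ = 0.00711 + 0.01363j
  [+0]  conj(Y_{5,0})(Ω₁) = 0.30834 + 0.00000j ; Y_{5,0}(Ω₂) = 0.91042 + 0.00000j ; Δ = 0.28072 + 0.00000j
  [+1]  conj(Y_{5,1})(Ω₁) = -0.08476 + 0.05526j ; Y_{5,1}(Ω₂) = -0.13244 + 0.07451j ; Δ = 0.00711 - 0.01363j
  [+2]  conj(Y_{5,2})(Ω₁) = -0.13437 + 0.30466j ; Y_{5,2}(Ω₂) = 0.00630 - 0.01038j ; Δ = 0.00231 + 0.00331j
  [+3]  conj(Y_{5,3})(Ω₁) = -0.00179 - 0.01095j ; Y_{5,3}(Ω₂) = -0.00002 + 0.00060j ; Δ = 0.00001 - 0.00000j
  [+4]  conj(Y_{5,4})(Ω₁) = -0.26308 - 0.28811j ; Y_{5,4}(Ω₂) = -0.00001 - 0.00002j ; Δ = -0.00000 + 0.00001j
  [+5]  conj(Y_{5,5})(Ω₁) = -0.33072 - 0.08552j ; Y_{5,5}(Ω₂) = 0.00000 + 0.00000j ; Δ = -0.00000 - 0.00000j
Accumulated sum 0.29957 + 0.00000j; after 4π/(2l+1) scaling, 0.34223 + 0.00000j ⇒ P_5 = 0.342230

0.342230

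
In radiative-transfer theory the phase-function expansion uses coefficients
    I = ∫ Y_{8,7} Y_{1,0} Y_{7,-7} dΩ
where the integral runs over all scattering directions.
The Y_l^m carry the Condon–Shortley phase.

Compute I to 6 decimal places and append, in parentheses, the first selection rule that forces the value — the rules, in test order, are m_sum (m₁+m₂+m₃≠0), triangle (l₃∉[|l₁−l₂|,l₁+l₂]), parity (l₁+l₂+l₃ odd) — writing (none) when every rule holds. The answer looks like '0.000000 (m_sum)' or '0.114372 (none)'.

-0.118504 (none)

Checks pass: Σm=0; 16 even; l₃=7∈[7,9].
(2·8+1)(2·1+1)(2·7+1) = 765
Δ: 2! 14! 0! / 17! → 1/2040
sum: t=1:−1/25401600 = -1/25401600
3j²(8 1 7; 0 0 0) = Δ·Π!·Σ² = 8/255  (sign +1)
sum: t=1:−1/87178291200 = -1/87178291200
3j²(8 1 7; 7 0 -7) = Δ·Π!·Σ² = 1/136  (sign -1)
combine: 4πI² = 765·8/255·1/136 = 3/17
take √, sign -1: I = -0.11850352
No selection rule forces the value: the integral is nonzero (none).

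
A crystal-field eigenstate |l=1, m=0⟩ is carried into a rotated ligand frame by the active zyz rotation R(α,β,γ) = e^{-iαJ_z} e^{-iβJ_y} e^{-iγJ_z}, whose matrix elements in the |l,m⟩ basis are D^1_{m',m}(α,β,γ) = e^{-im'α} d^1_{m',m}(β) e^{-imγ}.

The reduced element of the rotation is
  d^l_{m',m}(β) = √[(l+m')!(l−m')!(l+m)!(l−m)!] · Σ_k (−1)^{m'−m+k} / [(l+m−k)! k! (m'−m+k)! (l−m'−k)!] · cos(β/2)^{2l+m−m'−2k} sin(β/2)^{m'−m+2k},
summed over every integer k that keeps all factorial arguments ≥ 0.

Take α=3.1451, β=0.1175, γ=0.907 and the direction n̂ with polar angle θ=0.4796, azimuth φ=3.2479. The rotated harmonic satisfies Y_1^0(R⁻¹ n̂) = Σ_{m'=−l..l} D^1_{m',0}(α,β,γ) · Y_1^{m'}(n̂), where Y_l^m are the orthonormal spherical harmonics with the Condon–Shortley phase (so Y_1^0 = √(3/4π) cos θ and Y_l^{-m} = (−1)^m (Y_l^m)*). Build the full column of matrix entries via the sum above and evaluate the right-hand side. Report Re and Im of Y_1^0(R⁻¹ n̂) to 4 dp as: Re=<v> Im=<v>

Need the full column D^1_{m',0} for m'=−1..1 at α=3.1451, β=0.1175, γ=0.9070.
cos(β/2)=0.998275, sin(β/2)=0.058716
d^1_{-1,0}: single k=1 term ⇒ +0.082894;  D = -0.082893-0.000291i
d^1_{0,0}: k∈[0..1] ⇒ +0.996552 -0.003448 = +0.993105;  D = +0.993105+0.000000i
d^1_{1,0}: single k=0 term ⇒ -0.082894;  D = +0.082893-0.000291i
Y_1^{m'}(θ=0.4796,φ=3.2479) and Σ D·Y over m':
  (-0.0829-0.0003i)·(-0.1585+0.0169i)  (+0.9931+0.0000i)·(+0.4335+0.0000i)  (+0.0829-0.0003i)·(+0.1585+0.0169i)
Y_1^0(R⁻¹ n̂) = +0.456780+0.000000i

Re=0.4568 Im=0.0000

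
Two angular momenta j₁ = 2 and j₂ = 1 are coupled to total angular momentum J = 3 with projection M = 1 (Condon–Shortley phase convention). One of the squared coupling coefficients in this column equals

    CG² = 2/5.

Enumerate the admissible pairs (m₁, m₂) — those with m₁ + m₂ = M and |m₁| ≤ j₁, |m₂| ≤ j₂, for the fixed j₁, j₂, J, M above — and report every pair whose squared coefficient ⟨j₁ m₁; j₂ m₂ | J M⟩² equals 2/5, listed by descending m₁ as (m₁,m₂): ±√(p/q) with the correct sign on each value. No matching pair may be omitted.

(0,1): +√(2/5)

Admissible pairs with m₁+m₂ = M = 1: (0,1), (1,0), (2,-1)
  (m₁,m₂)=(2,-1): CG² = 1/15, CG = +√(1/15)
  (m₁,m₂)=(1,0): CG² = 8/15, CG = +√(8/15)
  (m₁,m₂)=(0,1): CG² = 2/5, CG = +√(2/5)   ← matches the target
Pairs with CG² = 2/5: (0,1): +√(2/5)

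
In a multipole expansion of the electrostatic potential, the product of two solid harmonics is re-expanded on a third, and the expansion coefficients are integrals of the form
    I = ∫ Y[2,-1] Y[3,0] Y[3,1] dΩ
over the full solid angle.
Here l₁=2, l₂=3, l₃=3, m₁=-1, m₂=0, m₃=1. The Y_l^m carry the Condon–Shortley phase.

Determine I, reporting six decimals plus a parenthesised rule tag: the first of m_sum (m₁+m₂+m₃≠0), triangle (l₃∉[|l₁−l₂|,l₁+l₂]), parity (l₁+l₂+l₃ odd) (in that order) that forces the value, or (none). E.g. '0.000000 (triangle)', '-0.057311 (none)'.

Checks pass: Σm=0; 8 even; l₃=3∈[1,5].
(2·2+1)(2·3+1)(2·3+1) = 245
Δ: 2! 2! 4! / 9! → 1/3780
sum: t=0:+1/24 t=1:−1/4 t=2:+1/24 = -1/6
3j²(2 3 3; 0 0 0) = Δ·Π!·Σ² = 4/105  (sign +1)
sum: t=1:−1/8 t=2:+1/12 = -1/24
3j²(2 3 3; -1 0 1) = Δ·Π!·Σ² = 1/210  (sign -1)
combine: 4πI² = 245·4/105·1/210 = 2/45
take √, sign -1: I = -0.05947080
No selection rule forces the value: the integral is nonzero (none).

-0.059471 (none)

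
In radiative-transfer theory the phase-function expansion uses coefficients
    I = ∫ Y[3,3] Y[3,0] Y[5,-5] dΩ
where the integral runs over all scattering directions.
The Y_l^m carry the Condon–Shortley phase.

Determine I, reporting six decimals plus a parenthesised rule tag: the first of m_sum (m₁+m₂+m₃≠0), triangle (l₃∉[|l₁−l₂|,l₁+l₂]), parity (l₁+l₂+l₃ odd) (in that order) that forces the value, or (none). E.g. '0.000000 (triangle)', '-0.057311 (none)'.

0.000000 (m_sum)

Σmᵢ = -2 ≠ 0, so the φ-integral vanishes; I = 0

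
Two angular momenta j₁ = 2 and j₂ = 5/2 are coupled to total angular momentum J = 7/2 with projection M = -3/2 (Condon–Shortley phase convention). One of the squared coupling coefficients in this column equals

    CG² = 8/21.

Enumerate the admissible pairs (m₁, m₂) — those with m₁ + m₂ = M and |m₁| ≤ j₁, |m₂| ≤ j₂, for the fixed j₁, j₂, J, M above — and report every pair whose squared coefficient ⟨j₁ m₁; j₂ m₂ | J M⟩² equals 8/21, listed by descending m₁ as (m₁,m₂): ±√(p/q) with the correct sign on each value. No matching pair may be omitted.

(-2,1/2): −√(8/21)

Admissible pairs with m₁+m₂ = M = -3/2: (-2,1/2), (-1,-1/2), (0,-3/2), (1,-5/2)
  (m₁,m₂)=(1,-5/2): CG² = 5/21, CG = +√(5/21)
  (m₁,m₂)=(0,-3/2): CG² = 2/7, CG = +√(2/7)
  (m₁,m₂)=(-1,-1/2): CG² = 2/21, CG = −√(2/21)
  (m₁,m₂)=(-2,1/2): CG² = 8/21, CG = −√(8/21)   ← matches the target
Pairs with CG² = 8/21: (-2,1/2): −√(8/21)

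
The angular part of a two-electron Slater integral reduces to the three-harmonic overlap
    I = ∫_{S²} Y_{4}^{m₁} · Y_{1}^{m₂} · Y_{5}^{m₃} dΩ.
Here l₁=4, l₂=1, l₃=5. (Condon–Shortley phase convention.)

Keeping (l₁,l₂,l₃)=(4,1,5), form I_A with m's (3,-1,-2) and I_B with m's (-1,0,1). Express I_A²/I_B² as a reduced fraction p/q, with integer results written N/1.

1/8

l's match ⇒ only the (l;m) 3-j factors differ between A and B.
A: triangle coeff Δ(4,1,5) = 1/495; Σ_t [0,0]: t=0:+1/10080 = 1/10080; (3j)²=1/165 [(4 1 5; 3 -1 -2)], sign=-1
B: triangle coeff Δ(4,1,5) = 1/495; Σ_t [0,0]: t=0:+1/720 = 1/720; (3j)²=8/165 [(4 1 5; -1 0 1)], sign=+1
I_A²/I_B² = (1/165)/(8/165) = 1/8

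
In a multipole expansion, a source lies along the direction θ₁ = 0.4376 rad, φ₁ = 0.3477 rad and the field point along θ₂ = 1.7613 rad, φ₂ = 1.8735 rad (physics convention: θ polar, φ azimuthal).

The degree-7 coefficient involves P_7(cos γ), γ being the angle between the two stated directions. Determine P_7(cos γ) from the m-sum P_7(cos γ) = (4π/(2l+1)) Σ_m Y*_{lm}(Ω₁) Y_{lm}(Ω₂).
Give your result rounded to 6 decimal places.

Summing Y*_{l m}(θ₁,φ₁)·Y_{l m}(θ₂,φ₂) over m ∈ [−7, 7]; prefactor 4π/(2·7+1) = 0.837758:
  [-7]  conj(Y_{7,-7})(Ω₁) = -0.00093 + 0.00080j ; Y_{7,-7}(Ω₂) = 0.37558 - 0.22931j ; Δ = -0.00017 + 0.00051j
  [-6]  conj(Y_{7,-6})(Ω₁) = -0.00484 + 0.00854j ; Y_{7,-6}(Ω₂) = -0.07715 - 0.30800j ; Δ = 0.00300 + 0.00083j
  [-5]  conj(Y_{7,-5})(Ω₁) = -0.00809 + 0.04779j ; Y_{7,-5}(Ω₂) = 0.17852 + 0.01024j ; Δ = -0.00193 + 0.00845j
  [-4]  conj(Y_{7,-4})(Ω₁) = 0.02942 + 0.16166j ; Y_{7,-4}(Ω₂) = 0.11530 - 0.30633j ; Δ = 0.05291 + 0.00963j
  [-3]  conj(Y_{7,-3})(Ω₁) = 0.19121 + 0.32808j ; Y_{7,-3}(Ω₂) = 0.06749 + 0.05267j ; Δ = -0.00438 + 0.03222j
  [-2]  conj(Y_{7,-2})(Ω₁) = 0.41045 + 0.34250j ; Y_{7,-2}(Ω₂) = 0.26399 - 0.18271j ; Δ = 0.17093 + 0.01542j
  [-1]  conj(Y_{7,-1})(Ω₁) = 0.24121 + 0.08742j ; Y_{7,-1}(Ω₂) = 0.01451 + 0.04647j ; Δ = -0.00056 + 0.01248j
  [+0]  conj(Y_{7,0})(Ω₁) = -0.37838 + 0.00000j ; Y_{7,0}(Ω₂) = 0.31778 + 0.00000j ; Δ = -0.12024 + 0.00000j
  [+1]  conj(Y_{7,1})(Ω₁) = -0.24121 + 0.08742j ; Y_{7,1}(Ω₂) = -0.01451 + 0.04647j ; Δ = -0.00056 - 0.01248j
  [+2]  conj(Y_{7,2})(Ω₁) = 0.41045 - 0.34250j ; Y_{7,2}(Ω₂) = 0.26399 + 0.18271j ; Δ = 0.17093 - 0.01542j
  [+3]  conj(Y_{7,3})(Ω₁) = -0.19121 + 0.32808j ; Y_{7,3}(Ω₂) = -0.06749 + 0.05267j ; Δ = -0.00438 - 0.03222j
  [+4]  conj(Y_{7,4})(Ω₁) = 0.02942 - 0.16166j ; Y_{7,4}(Ω₂) = 0.11530 + 0.30633j ; Δ = 0.05291 - 0.00963j
  [+5]  conj(Y_{7,5})(Ω₁) = 0.00809 + 0.04779j ; Y_{7,5}(Ω₂) = -0.17852 + 0.01024j ; Δ = -0.00193 - 0.00845j
  [+6]  conj(Y_{7,6})(Ω₁) = -0.00484 - 0.00854j ; Y_{7,6}(Ω₂) = -0.07715 + 0.30800j ; Δ = 0.00300 - 0.00083j
  [+7]  conj(Y_{7,7})(Ω₁) = 0.00093 + 0.00080j ; Y_{7,7}(Ω₂) = -0.37558 - 0.22931j ; Δ = -0.00017 - 0.00051j
Total Σ_m = 0.31938 - 0.00000j. Multiply by 0.837758: 0.26756 - 0.00000j. P_7(cos γ) = 0.267564

0.267564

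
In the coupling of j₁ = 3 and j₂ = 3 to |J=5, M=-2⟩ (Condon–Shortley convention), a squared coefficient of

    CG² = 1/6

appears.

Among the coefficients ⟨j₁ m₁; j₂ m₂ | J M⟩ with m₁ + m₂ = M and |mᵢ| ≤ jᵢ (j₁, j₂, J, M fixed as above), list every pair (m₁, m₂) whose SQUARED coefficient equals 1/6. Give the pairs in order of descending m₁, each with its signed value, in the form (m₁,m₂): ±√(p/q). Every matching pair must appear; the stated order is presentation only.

(1,-3): +√(1/6); (-3,1): −√(1/6)

Admissible pairs with m₁+m₂ = M = -2: (-3,1), (-2,0), (-1,-1), (0,-2), (1,-3)
  (m₁,m₂)=(1,-3): CG² = 1/6, CG = +√(1/6)   ← matches the target
  (m₁,m₂)=(0,-2): CG² = 1/3, CG = +√(1/3)
  (m₁,m₂)=(-1,-1): CG² = 0/1, CG = 0
  (m₁,m₂)=(-2,0): CG² = 1/3, CG = −√(1/3)
  (m₁,m₂)=(-3,1): CG² = 1/6, CG = −√(1/6)   ← matches the target
Pairs with CG² = 1/6: (1,-3): +√(1/6); (-3,1): −√(1/6)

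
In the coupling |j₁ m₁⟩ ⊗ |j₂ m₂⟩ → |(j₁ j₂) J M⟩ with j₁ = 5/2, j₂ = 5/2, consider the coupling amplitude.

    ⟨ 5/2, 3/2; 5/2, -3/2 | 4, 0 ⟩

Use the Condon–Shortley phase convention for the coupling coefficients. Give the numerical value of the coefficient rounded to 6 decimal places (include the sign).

triangle: 1!·4!·4!/10! = 576/3628800
(j±m)!: 4!·1!·1!·4!·4!·4! = 331776
prefactor² = (2J+1)·Δ·N² = 82944/175
  k=0: +1/(0!·1!·1!·1!·3!·3!) = 1/36
  k=1: −1/(1!·0!·0!·0!·4!·4!) = -1/576
Σ = 5/192  ⇒  CG² = 82944/175·(5/192)² = 9/28
CG = +√(9/28) = +0.566947

+0.566947  (= +√(9/28))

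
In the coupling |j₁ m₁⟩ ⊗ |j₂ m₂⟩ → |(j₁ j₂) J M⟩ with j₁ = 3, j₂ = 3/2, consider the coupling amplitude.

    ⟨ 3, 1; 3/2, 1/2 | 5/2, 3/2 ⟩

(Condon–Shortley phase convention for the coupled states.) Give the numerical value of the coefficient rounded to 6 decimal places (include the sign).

j₁+j₂−J=2  J+j₁−j₂=4  J−j₁+j₂=1  j₁+j₂+J+1=8
(j₁±m₁, j₂±m₂, J±M) = (4,2,2,1,4,1)
P² = 576/35
sum k=1..2:
  [1] −1/6 = -1/6
  [2] +1/48 = 1/48
S = -7/48
C² = P²·S² = 7/20 ; C = -0.591608

-0.591608  (= −√(7/20))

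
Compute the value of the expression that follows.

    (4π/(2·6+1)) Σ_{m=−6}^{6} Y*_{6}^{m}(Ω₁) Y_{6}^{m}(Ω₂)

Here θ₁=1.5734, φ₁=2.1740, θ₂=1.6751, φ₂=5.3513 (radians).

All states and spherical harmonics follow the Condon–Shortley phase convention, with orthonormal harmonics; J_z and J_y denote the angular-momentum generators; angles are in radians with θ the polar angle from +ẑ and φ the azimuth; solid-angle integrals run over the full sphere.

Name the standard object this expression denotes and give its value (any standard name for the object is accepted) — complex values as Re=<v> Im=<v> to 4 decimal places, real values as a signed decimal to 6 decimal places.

This sum is the spherical-harmonic addition theorem: it equals the Legendre polynomial P_l(cos γ) of the angle γ between the two directions.
Expand P_6 via completeness: Σ_{m} conj(Y_{6,m}) at Ω₁ times Y_{6,m} at Ω₂ —
  term(m=-6) = 0.22069 - 0.04802j   from Y*(Ω₁)=0.42901 + 0.22206j, Y(Ω₂)=0.36003 - 0.29828j
  term(m=-5) = -0.00073 + 0.00013j   from Y*(Ω₁)=0.00055 + 0.00432j, Y(Ω₂)=0.00898 + 0.16931j
  term(m=-4) = 0.10857 - 0.01561j   from Y*(Ω₁)=0.26613 - 0.23758j, Y(Ω₂)=0.25617 + 0.17002j
  term(m=-3) = -0.00097 + 0.00010j   from Y*(Ω₁)=0.00494 + 0.00120j, Y(Ω₂)=-0.18082 + 0.06517j
  term(m=-2) = 0.08463 - 0.00605j   from Y*(Ω₁)=-0.11606 - 0.30427j, Y(Ω₂)=-0.07525 + 0.24945j
  term(m=-1) = -0.00107 + 0.00004j   from Y*(Ω₁)=0.00304 - 0.00442j, Y(Ω₂)=-0.11902 - 0.16022j
  term(m=+0) = 0.07876 + 0.00000j   from Y*(Ω₁)=-0.31780 + 0.00000j, Y(Ω₂)=-0.24783 + 0.00000j
  term(m=+1) = -0.00107 - 0.00004j   from Y*(Ω₁)=-0.00304 - 0.00442j, Y(Ω₂)=0.11902 - 0.16022j
  term(m=+2) = 0.08463 + 0.00605j   from Y*(Ω₁)=-0.11606 + 0.30427j, Y(Ω₂)=-0.07525 - 0.24945j
  term(m=+3) = -0.00097 - 0.00010j   from Y*(Ω₁)=-0.00494 + 0.00120j, Y(Ω₂)=0.18082 + 0.06517j
  term(m=+4) = 0.10857 + 0.01561j   from Y*(Ω₁)=0.26613 + 0.23758j, Y(Ω₂)=0.25617 - 0.17002j
  term(m=+5) = -0.00073 - 0.00013j   from Y*(Ω₁)=-0.00055 + 0.00432j, Y(Ω₂)=-0.00898 + 0.16931j
  term(m=+6) = 0.22069 + 0.04802j   from Y*(Ω₁)=0.42901 - 0.22206j, Y(Ω₂)=0.36003 + 0.29828j
Total Σ_m = 0.90102 + 0.00000j. Multiply by 0.966644: 0.87097 + 0.00000j. P_6(cos γ) = 0.870966

Legendre polynomial (addition theorem), +0.870966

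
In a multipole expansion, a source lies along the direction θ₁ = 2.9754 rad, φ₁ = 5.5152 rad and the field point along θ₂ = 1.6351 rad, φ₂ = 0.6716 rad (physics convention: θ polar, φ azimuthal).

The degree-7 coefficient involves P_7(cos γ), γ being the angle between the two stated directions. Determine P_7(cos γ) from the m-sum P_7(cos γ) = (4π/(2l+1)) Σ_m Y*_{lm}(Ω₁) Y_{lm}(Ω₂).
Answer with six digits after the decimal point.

-0.173991

Addition theorem: P_7(cos γ) = (4π/15) Σ_m Y*_{lm}(Ω₁) Y_{lm}(Ω₂), m = −7…7:
  [-7]  conj(Y_{7,-7})(Ω₁) = 0.00000 + 0.00000j ; Y_{7,-7}(Ω₂) = -0.00551 + 0.49282j ; Δ = -0.00000 + 0.00000j
  [-6]  conj(Y_{7,-6})(Ω₁) = 0.00000 - 0.00004j ; Y_{7,-6}(Ω₂) = 0.07492 - 0.09212j ; Δ = -0.00000 - 0.00000j
  [-5]  conj(Y_{7,-5})(Ω₁) = -0.00041 + 0.00034j ; Y_{7,-5}(Ω₂) = 0.33564 - 0.07379j ; Δ = -0.00011 + 0.00014j
  [-4]  conj(Y_{7,-4})(Ω₁) = 0.00521 + 0.00036j ; Y_{7,-4}(Ω₂) = -0.12376 - 0.06058j ; Δ = -0.00062 - 0.00036j
  [-3]  conj(Y_{7,-3})(Ω₁) = -0.02483 - 0.02757j ; Y_{7,-3}(Ω₂) = -0.12893 - 0.27105j ; Δ = -0.00427 + 0.01029j
  [-2]  conj(Y_{7,-2})(Ω₁) = -0.00637 + 0.18269j ; Y_{7,-2}(Ω₂) = -0.03287 + 0.14191j ; Δ = -0.02572 - 0.00691j
  [-1]  conj(Y_{7,-1})(Ω₁) = 0.40103 - 0.38730j ; Y_{7,-1}(Ω₂) = -0.22210 + 0.17654j ; Δ = -0.02069 + 0.15681j
  [+0]  conj(Y_{7,0})(Ω₁) = -0.70878 + 0.00000j ; Y_{7,0}(Ω₂) = 0.14792 + 0.00000j ; Δ = -0.10484 + 0.00000j
  [+1]  conj(Y_{7,1})(Ω₁) = -0.40103 - 0.38730j ; Y_{7,1}(Ω₂) = 0.22210 + 0.17654j ; Δ = -0.02069 - 0.15681j
  [+2]  conj(Y_{7,2})(Ω₁) = -0.00637 - 0.18269j ; Y_{7,2}(Ω₂) = -0.03287 - 0.14191j ; Δ = -0.02572 + 0.00691j
  [+3]  conj(Y_{7,3})(Ω₁) = 0.02483 - 0.02757j ; Y_{7,3}(Ω₂) = 0.12893 - 0.27105j ; Δ = -0.00427 - 0.01029j
  [+4]  conj(Y_{7,4})(Ω₁) = 0.00521 - 0.00036j ; Y_{7,4}(Ω₂) = -0.12376 + 0.06058j ; Δ = -0.00062 + 0.00036j
  [+5]  conj(Y_{7,5})(Ω₁) = 0.00041 + 0.00034j ; Y_{7,5}(Ω₂) = -0.33564 - 0.07379j ; Δ = -0.00011 - 0.00014j
  [+6]  conj(Y_{7,6})(Ω₁) = 0.00000 + 0.00004j ; Y_{7,6}(Ω₂) = 0.07492 + 0.09212j ; Δ = -0.00000 + 0.00000j
  [+7]  conj(Y_{7,7})(Ω₁) = -0.00000 + 0.00000j ; Y_{7,7}(Ω₂) = 0.00551 + 0.49282j ; Δ = -0.00000 - 0.00000j
Accumulated sum -0.20769 - 0.00000j; after 4π/(2l+1) scaling, -0.17399 - 0.00000j ⇒ P_7 = -0.173991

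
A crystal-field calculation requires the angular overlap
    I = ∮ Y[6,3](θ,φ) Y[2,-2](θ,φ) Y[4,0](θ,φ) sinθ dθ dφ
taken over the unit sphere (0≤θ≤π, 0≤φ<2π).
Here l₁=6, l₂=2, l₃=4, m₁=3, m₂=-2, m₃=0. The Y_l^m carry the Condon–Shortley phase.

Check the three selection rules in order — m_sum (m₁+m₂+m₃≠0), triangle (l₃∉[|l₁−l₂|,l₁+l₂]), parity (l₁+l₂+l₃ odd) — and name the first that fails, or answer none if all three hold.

azimuthal sum: 3 − 2 + 0 = 1  ✗
4 ≤ 4 ≤ 8 (triangle on l)
L = 6 + 2 + 4 = 12 (even)

m_sum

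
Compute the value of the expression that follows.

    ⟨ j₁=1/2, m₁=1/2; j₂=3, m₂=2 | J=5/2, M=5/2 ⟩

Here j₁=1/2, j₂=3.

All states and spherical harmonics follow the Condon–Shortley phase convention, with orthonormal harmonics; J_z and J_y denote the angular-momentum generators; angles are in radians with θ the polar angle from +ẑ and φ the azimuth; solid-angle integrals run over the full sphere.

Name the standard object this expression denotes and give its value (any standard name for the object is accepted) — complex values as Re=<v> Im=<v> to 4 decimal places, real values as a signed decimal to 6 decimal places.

This is a Clebsch–Gordan (vector-coupling) coefficient.
j₁+j₂−J=1  J+j₁−j₂=0  J−j₁+j₂=5  j₁+j₂+J+1=7
(j₁±m₁, j₂±m₂, J±M) = (1,0,5,1,5,0)
P² = 14400/7
sum k=0..0:
  [0] +1/120 = 1/120
S = 1/120
C² = P²·S² = 1/7 ; C = +0.377964

Clebsch–Gordan coefficient, +√(1/7) ≈ +0.377964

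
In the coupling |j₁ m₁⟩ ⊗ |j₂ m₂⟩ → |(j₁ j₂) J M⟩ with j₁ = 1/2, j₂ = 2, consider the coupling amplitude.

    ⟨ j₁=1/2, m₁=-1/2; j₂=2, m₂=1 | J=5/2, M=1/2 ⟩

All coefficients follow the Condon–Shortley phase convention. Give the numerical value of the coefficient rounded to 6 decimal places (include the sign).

triangle: 0!*1!*4!/6! = 24/720
(j±m)!: 0!*1!*3!*1!*3!*2! = 72
prefactor² = (2J+1)*Δ*N² = 72/5
  k=0: +1/(0!*0!*1!*3!*0!*1!) = 1/6
Σ = 1/6  ⇒  CG² = 72/5*(1/6)² = 2/5
CG = +√(2/5) = +0.632456

+√(2/5) = +0.632456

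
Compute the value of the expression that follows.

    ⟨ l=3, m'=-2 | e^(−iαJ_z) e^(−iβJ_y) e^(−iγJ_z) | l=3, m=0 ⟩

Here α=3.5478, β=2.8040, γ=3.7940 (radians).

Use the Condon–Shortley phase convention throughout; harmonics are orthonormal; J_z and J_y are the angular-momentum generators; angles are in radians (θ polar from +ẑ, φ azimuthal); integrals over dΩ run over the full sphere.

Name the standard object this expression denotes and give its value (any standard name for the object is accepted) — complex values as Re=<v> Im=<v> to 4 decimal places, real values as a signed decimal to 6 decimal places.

Wigner D-matrix element, Re=-0.0975 Im=-0.1029

This is a Wigner D-matrix element — the rotation-matrix element ⟨l m'| R(α,β,γ) |l m⟩ in the angular-momentum basis.
D^3_{-2,0}(3.5478,2.8040,3.7940) = e^{-i·-2·3.5478}·d^3_{-2,0}(2.8040)·e^{-i·0·3.7940}. Compute d first:
c=cos(2.804000/2)=0.167996, s=sin(2.804000/2)=0.985788; N=√[1·120·6·6]=65.726707
k∈{2,3} keeps every argument non-negative
  k=2: (−1)^0·65.7267/(12)·0.1680^4·0.9858^2 = +0.004240
  k=3: (−1)^1·65.7267/(12)·0.1680^2·0.9858^4 = -0.145979
d^3_{-2,0}(2.8040) = +0.004240 -0.145979 = -0.141740
Phases: e^{-i·(-2)·3.5478}=+0.687747+0.725950i, e^{-i·(0)·3.7940}=+1.000000+0.000000i ⇒ D=-0.097481-0.102896i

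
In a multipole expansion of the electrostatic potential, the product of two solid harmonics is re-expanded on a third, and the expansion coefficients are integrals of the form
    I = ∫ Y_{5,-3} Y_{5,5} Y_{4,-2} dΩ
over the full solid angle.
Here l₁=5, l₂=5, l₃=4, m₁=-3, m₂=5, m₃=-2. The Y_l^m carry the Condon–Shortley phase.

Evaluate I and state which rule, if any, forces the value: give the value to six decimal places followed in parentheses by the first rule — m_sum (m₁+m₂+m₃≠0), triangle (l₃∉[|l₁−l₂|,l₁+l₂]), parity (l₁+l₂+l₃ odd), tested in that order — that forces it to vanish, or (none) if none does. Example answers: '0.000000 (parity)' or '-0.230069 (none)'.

m-sum 0 ✓  L=14 even ✓  0≤4≤10 ✓
Π(2lᵢ+1) = 11×11×9 = 1089
triangle coeff Δ(5,5,4) = 1/3153150
Σ_t [1,5]: t=1:−1/69120 t=2:+1/1728 t=3:−1/576 t=4:+1/1728 t=5:−1/69120 = -7/11520
(3j)²=2/143 [(5 5 4; 0 0 0)], sign=-1
Σ_t [6,6]: t=6:+1/69120 = 1/69120
(3j)²=4/143 [(5 5 4; -3 5 -2)], sign=+1
⇒ 4πI² = 72/169
I = (-1)√(72/169/(4π)) = -0.18412721
No selection rule forces the value: the integral is nonzero (none).

-0.184127 (none)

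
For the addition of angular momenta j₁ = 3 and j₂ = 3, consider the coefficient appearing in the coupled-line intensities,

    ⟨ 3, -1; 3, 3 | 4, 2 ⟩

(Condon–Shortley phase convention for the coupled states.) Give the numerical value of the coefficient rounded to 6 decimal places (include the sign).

+0.592157  (= +√(27/77))

triangle: 2!*4!*4!/11! = 1152/39916800
(j±m)!: 2!*4!*6!*0!*6!*2! = 49766400
prefactor² = (2J+1)*Δ*N² = 995328/77
  k=2: +1/(2!*0!*2!*4!*2!*0!) = 1/192
Σ = 1/192  ⇒  CG² = 995328/77*(1/192)² = 27/77
CG = +√(27/77) = +0.592157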